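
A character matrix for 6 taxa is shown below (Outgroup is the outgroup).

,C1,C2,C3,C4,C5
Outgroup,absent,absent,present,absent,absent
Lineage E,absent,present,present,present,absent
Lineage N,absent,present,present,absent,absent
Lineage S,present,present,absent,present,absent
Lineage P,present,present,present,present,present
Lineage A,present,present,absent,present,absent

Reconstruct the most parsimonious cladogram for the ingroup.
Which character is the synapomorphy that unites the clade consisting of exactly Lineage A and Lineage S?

Character polarity is set by the outgroup: the derived state is whichever differs from the outgroup's state, so for C3 the derived state is 'absent', and for the remaining characters it is 'present'.
C1 (derived state 'present') is shared by Lineage A, Lineage P, and Lineage S — a synapomorphy uniting that clade.
C2 (derived state 'present') is shared by all ingroup taxa — unites the whole ingroup.
C3: derived state 'absent' in Lineage A and Lineage S only — synapomorphy for {Lineage A, Lineage S}.
C4: derived state 'present' in Lineage A, Lineage E, Lineage P, and Lineage S only — synapomorphy for {Lineage A, Lineage E, Lineage P, Lineage S}.
C5: derived state 'present' in Lineage P only — an autapomorphy, so it tells us nothing about relationships among taxa.
Most parsimonious ingroup topology: ((((Lineage A,Lineage S),Lineage P),Lineage E),Lineage N).
The clade {Lineage A, Lineage S} is supported by C3: its derived state 'absent' occurs in exactly those taxa and in no other taxon (including the outgroup).

C3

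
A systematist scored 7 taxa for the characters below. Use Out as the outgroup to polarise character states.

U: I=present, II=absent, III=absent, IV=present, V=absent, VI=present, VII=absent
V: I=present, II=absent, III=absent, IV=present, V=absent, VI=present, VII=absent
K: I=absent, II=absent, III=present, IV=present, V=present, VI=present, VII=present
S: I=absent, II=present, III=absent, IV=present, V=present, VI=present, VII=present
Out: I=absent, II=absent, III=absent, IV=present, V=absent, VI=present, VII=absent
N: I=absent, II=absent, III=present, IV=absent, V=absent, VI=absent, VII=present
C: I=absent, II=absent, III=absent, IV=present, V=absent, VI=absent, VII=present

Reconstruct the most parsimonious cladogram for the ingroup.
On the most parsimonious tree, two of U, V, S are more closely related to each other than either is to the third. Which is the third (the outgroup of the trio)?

S

Character polarity is set by the outgroup: the derived state is whichever differs from the outgroup's state, so for IV, VI the derived state is 'absent', and for the remaining characters it is 'present'.
I: derived state 'present' in U and V only — synapomorphy for {U, V}.
II: derived state 'present' in S only — an autapomorphy, so it tells us nothing about relationships among taxa.
III (state 'present') occurs in K and N but conflicts with the nesting implied by the other characters — most parsimoniously interpreted as homoplasy.
IV (derived state 'absent') is unique to N (autapomorphy; uninformative for grouping).
V (derived state 'present') is shared by K and S — a synapomorphy uniting that clade.
VI: derived state 'absent' in C and N only — synapomorphy for {C, N}.
Only C, K, N, and S show the derived state 'present' for VII, supporting them as a clade.
Most parsimonious ingroup topology: (((K,S),(N,C)),(V,U)).
V and U share a more recent common ancestor with each other than either does with S, so S is the least closely related of the three.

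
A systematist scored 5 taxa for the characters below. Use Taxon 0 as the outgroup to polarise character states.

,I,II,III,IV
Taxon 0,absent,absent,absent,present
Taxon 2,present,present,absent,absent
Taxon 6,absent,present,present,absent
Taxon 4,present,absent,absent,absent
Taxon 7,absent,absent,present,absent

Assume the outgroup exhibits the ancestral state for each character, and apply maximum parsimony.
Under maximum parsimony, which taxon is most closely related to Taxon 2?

Taxon 4

Character polarity is set by the outgroup: the derived state is whichever differs from the outgroup's state, so for IV the derived state is 'absent', and for the remaining characters it is 'present'.
I (derived state 'present') is shared by Taxon 2 and Taxon 4 — a synapomorphy uniting that clade.
II (state 'present') occurs in Taxon 2 and Taxon 6 but conflicts with the nesting implied by the other characters — most parsimoniously interpreted as homoplasy.
III (derived state 'present') is shared by Taxon 6 and Taxon 7 — a synapomorphy uniting that clade.
IV (derived state 'absent') is shared by all ingroup taxa — unites the whole ingroup.
Most parsimonious ingroup topology: ((Taxon 2,Taxon 4),(Taxon 6,Taxon 7)).
Taxon 2 and Taxon 4 form a cherry on this tree, so they are sister taxa.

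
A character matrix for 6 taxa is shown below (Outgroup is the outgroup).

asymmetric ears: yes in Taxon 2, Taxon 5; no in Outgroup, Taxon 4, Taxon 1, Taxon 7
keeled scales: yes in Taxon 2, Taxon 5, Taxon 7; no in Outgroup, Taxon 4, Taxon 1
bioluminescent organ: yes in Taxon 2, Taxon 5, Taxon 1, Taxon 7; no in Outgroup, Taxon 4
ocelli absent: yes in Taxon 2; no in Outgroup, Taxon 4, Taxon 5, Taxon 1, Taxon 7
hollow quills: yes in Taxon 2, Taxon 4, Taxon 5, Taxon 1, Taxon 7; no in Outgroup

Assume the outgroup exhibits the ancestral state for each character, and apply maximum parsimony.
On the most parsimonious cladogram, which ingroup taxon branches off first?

Taxon 4

The outgroup has state 'no' for every character, so 'yes' is the derived state throughout.
asymmetric ears: derived state 'yes' in Taxon 2 and Taxon 5 only — synapomorphy for {Taxon 2, Taxon 5}.
keeled scales: derived state 'yes' in Taxon 2, Taxon 5, and Taxon 7 only — synapomorphy for {Taxon 2, Taxon 5, Taxon 7}.
bioluminescent organ: derived state 'yes' in Taxon 1, Taxon 2, Taxon 5, and Taxon 7 only — synapomorphy for {Taxon 1, Taxon 2, Taxon 5, Taxon 7}.
ocelli absent (derived state 'yes') is unique to Taxon 2 (autapomorphy; uninformative for grouping).
All ingroup taxa share the derived state 'yes' for hollow quills; it defines the ingroup but does not resolve relationships within it.
Most parsimonious ingroup topology: ((((Taxon 2,Taxon 5),Taxon 7),Taxon 1),Taxon 4).
Taxon 4 is sister to the clade containing all other ingroup taxa, so it is the earliest-diverging (most basal) ingroup lineage.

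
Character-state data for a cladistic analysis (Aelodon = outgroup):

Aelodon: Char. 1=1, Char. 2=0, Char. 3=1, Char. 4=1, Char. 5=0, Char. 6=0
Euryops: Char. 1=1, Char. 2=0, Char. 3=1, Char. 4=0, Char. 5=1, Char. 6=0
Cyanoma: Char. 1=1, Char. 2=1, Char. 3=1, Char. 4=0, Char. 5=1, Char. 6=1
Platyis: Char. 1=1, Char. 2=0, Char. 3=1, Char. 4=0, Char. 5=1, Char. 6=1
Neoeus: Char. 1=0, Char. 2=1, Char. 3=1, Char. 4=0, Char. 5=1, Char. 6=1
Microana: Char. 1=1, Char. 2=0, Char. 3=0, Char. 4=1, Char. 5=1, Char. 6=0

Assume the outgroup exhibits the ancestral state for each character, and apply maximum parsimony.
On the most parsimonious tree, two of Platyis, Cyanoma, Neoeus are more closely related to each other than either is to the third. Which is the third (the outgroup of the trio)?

Character polarity is set by the outgroup: the derived state is whichever differs from the outgroup's state, so for Char. 1, Char. 3, Char. 4 the derived state is '0', and for the remaining characters it is '1'.
Char. 1 (derived state '0') is unique to Neoeus (autapomorphy; uninformative for grouping).
Char. 2 (derived state '1') is shared by Cyanoma and Neoeus — a synapomorphy uniting that clade.
Char. 3 (derived state '0') is unique to Microana (autapomorphy; uninformative for grouping).
Only Cyanoma, Euryops, Neoeus, and Platyis show the derived state '0' for Char. 4, supporting them as a clade.
All ingroup taxa share the derived state '1' for Char. 5; it defines the ingroup but does not resolve relationships within it.
Char. 6 (derived state '1') is shared by Cyanoma, Neoeus, and Platyis — a synapomorphy uniting that clade.
Most parsimonious ingroup topology: ((Euryops,((Cyanoma,Neoeus),Platyis)),Microana).
Cyanoma and Neoeus share a more recent common ancestor with each other than either does with Platyis, so Platyis is the least closely related of the three.

Platyis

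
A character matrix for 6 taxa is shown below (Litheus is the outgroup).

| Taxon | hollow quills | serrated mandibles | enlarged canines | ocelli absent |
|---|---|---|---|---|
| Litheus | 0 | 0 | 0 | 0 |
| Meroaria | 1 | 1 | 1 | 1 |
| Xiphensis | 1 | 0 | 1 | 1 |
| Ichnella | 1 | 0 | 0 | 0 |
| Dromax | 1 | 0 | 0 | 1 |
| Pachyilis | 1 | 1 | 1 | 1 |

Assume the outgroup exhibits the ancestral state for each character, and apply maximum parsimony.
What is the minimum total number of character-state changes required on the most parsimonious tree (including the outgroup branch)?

The outgroup has state '0' for every character, so '1' is the derived state throughout.
hollow quills (derived state '1') is shared by all ingroup taxa — unites the whole ingroup.
serrated mandibles: derived state '1' in Meroaria and Pachyilis only — synapomorphy for {Meroaria, Pachyilis}.
enlarged canines: derived state '1' in Meroaria, Pachyilis, and Xiphensis only — synapomorphy for {Meroaria, Pachyilis, Xiphensis}.
ocelli absent: derived state '1' in Dromax, Meroaria, Pachyilis, and Xiphensis only — synapomorphy for {Dromax, Meroaria, Pachyilis, Xiphensis}.
Most parsimonious ingroup topology: ((((Meroaria,Pachyilis),Xiphensis),Dromax),Ichnella).
Changes per character on this tree: hollow quills: 1; serrated mandibles: 1; enlarged canines: 1; ocelli absent: 1.
Total = 4.

4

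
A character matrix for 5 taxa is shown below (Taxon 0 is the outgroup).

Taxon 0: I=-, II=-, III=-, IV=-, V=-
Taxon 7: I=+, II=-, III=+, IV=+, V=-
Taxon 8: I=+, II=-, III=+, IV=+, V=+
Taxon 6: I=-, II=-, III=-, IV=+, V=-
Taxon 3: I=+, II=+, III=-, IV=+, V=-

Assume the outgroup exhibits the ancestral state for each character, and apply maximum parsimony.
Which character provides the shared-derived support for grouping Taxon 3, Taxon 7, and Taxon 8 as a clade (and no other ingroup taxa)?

The outgroup has state '-' for every character, so '+' is the derived state throughout.
I (derived state '+') is shared by Taxon 3, Taxon 7, and Taxon 8 — a synapomorphy uniting that clade.
II (derived state '+') is unique to Taxon 3 (autapomorphy; uninformative for grouping).
III (derived state '+') is shared by Taxon 7 and Taxon 8 — a synapomorphy uniting that clade.
All ingroup taxa share the derived state '+' for IV; it defines the ingroup but does not resolve relationships within it.
V: derived state '+' in Taxon 8 only — an autapomorphy, so it tells us nothing about relationships among taxa.
Most parsimonious ingroup topology: (((Taxon 7,Taxon 8),Taxon 3),Taxon 6).
The clade {Taxon 3, Taxon 7, Taxon 8} is supported by I: its derived state '+' occurs in exactly those taxa and in no other taxon (including the outgroup).

I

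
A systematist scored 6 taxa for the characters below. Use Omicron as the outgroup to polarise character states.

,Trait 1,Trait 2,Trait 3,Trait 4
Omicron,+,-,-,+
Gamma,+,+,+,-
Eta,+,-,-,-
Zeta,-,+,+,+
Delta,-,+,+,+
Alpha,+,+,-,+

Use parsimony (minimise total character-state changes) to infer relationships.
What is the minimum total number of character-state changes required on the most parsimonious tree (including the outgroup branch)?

Character polarity is set by the outgroup: the derived state is whichever differs from the outgroup's state, so for Trait 1, Trait 4 the derived state is '-', and for the remaining characters it is '+'.
Trait 1: derived state '-' in Delta and Zeta only — synapomorphy for {Delta, Zeta}.
Only Alpha, Delta, Gamma, and Zeta show the derived state '+' for Trait 2, supporting them as a clade.
Only Delta, Gamma, and Zeta show the derived state '+' for Trait 3, supporting them as a clade.
Trait 4 (state '-') occurs in Eta and Gamma but conflicts with the nesting implied by the other characters — most parsimoniously interpreted as homoplasy.
Most parsimonious ingroup topology: (((Gamma,(Zeta,Delta)),Alpha),Eta).
Changes per character on this tree: Trait 1: 1; Trait 2: 1; Trait 3: 1; Trait 4: 2.
Total = 5.

5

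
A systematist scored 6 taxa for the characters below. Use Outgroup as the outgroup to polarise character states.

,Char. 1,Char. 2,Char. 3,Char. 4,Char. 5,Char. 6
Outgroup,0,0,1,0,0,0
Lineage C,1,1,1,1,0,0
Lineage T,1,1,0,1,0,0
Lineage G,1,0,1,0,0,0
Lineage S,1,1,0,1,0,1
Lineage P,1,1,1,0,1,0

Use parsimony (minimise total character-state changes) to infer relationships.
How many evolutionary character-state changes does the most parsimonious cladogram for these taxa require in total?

Character polarity is set by the outgroup: the derived state is whichever differs from the outgroup's state, so for Char. 3 the derived state is '0', and for the remaining characters it is '1'.
All ingroup taxa share the derived state '1' for Char. 1; it defines the ingroup but does not resolve relationships within it.
Char. 2 (derived state '1') is shared by Lineage C, Lineage P, Lineage S, and Lineage T — a synapomorphy uniting that clade.
Char. 3 (derived state '0') is shared by Lineage S and Lineage T — a synapomorphy uniting that clade.
Char. 4 (derived state '1') is shared by Lineage C, Lineage S, and Lineage T — a synapomorphy uniting that clade.
Char. 5 (derived state '1') is unique to Lineage P (autapomorphy; uninformative for grouping).
Char. 6: derived state '1' in Lineage S only — an autapomorphy, so it tells us nothing about relationships among taxa.
Most parsimonious ingroup topology: (((Lineage C,(Lineage T,Lineage S)),Lineage P),Lineage G).
Changes per character on this tree: Char. 1: 1; Char. 2: 1; Char. 3: 1; Char. 4: 1; Char. 5: 1; Char. 6: 1.
Total = 6.

6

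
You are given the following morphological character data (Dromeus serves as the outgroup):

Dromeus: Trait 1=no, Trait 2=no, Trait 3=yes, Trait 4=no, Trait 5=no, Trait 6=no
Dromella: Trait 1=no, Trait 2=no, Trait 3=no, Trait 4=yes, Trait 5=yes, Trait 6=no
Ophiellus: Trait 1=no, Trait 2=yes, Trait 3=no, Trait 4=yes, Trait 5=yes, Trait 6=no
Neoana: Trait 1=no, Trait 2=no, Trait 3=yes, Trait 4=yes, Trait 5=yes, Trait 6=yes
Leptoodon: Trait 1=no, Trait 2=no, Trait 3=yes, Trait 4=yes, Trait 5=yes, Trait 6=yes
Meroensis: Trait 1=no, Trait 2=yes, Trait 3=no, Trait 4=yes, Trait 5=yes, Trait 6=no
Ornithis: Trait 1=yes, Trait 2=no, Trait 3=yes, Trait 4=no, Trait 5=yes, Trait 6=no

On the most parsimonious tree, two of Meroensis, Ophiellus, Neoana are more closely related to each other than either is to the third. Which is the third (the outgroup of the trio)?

Character polarity is set by the outgroup: the derived state is whichever differs from the outgroup's state, so for Trait 3 the derived state is 'no', and for the remaining characters it is 'yes'.
Trait 1 (derived state 'yes') is unique to Ornithis (autapomorphy; uninformative for grouping).
Trait 2: derived state 'yes' in Meroensis and Ophiellus only — synapomorphy for {Meroensis, Ophiellus}.
Trait 3: derived state 'no' in Dromella, Meroensis, and Ophiellus only — synapomorphy for {Dromella, Meroensis, Ophiellus}.
Trait 4: derived state 'yes' in Dromella, Leptoodon, Meroensis, Neoana, and Ophiellus only — synapomorphy for {Dromella, Leptoodon, Meroensis, Neoana, Ophiellus}.
Trait 5 (derived state 'yes') is shared by all ingroup taxa — unites the whole ingroup.
Trait 6 (derived state 'yes') is shared by Leptoodon and Neoana — a synapomorphy uniting that clade.
Most parsimonious ingroup topology: (((Dromella,(Ophiellus,Meroensis)),(Neoana,Leptoodon)),Ornithis).
Meroensis and Ophiellus share a more recent common ancestor with each other than either does with Neoana, so Neoana is the least closely related of the three.

Neoana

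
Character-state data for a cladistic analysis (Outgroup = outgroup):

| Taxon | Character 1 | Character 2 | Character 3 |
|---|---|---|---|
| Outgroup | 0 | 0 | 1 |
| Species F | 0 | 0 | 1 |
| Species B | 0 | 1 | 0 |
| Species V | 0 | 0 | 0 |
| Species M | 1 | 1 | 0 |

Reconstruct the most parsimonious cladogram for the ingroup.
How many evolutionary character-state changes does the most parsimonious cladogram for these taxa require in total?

3

Character polarity is set by the outgroup: the derived state is whichever differs from the outgroup's state, so for Character 3 the derived state is '0', and for the remaining characters it is '1'.
Character 1: derived state '1' in Species M only — an autapomorphy, so it tells us nothing about relationships among taxa.
Character 2: derived state '1' in Species B and Species M only — synapomorphy for {Species B, Species M}.
Character 3 (derived state '0') is shared by Species B, Species M, and Species V — a synapomorphy uniting that clade.
Most parsimonious ingroup topology: (Species F,((Species B,Species M),Species V)).
Changes per character on this tree: Character 1: 1; Character 2: 1; Character 3: 1.
Total = 3.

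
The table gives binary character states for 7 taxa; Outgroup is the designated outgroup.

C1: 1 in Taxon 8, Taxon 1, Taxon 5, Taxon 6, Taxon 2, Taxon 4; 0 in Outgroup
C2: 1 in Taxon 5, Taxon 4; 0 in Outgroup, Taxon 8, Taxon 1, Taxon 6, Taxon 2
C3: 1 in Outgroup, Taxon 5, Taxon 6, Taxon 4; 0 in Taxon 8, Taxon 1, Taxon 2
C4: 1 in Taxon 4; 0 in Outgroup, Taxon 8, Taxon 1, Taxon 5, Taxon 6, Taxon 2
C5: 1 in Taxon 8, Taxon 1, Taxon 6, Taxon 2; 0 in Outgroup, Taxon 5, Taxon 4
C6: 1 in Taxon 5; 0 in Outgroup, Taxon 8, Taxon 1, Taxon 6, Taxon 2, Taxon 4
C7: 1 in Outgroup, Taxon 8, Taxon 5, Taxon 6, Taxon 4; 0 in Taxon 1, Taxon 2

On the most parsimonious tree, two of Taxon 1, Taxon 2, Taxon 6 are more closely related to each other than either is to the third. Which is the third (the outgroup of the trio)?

Character polarity is set by the outgroup: the derived state is whichever differs from the outgroup's state, so for C3, C7 the derived state is '0', and for the remaining characters it is '1'.
C1 (derived state '1') is shared by all ingroup taxa — unites the whole ingroup.
Only Taxon 4 and Taxon 5 show the derived state '1' for C2, supporting them as a clade.
C3: derived state '0' in Taxon 1, Taxon 2, and Taxon 8 only — synapomorphy for {Taxon 1, Taxon 2, Taxon 8}.
C4: derived state '1' in Taxon 4 only — an autapomorphy, so it tells us nothing about relationships among taxa.
Only Taxon 1, Taxon 2, Taxon 6, and Taxon 8 show the derived state '1' for C5, supporting them as a clade.
C6 (derived state '1') is unique to Taxon 5 (autapomorphy; uninformative for grouping).
C7 (derived state '0') is shared by Taxon 1 and Taxon 2 — a synapomorphy uniting that clade.
Most parsimonious ingroup topology: (((Taxon 8,(Taxon 1,Taxon 2)),Taxon 6),(Taxon 5,Taxon 4)).
Taxon 1 and Taxon 2 share a more recent common ancestor with each other than either does with Taxon 6, so Taxon 6 is the least closely related of the three.

Taxon 6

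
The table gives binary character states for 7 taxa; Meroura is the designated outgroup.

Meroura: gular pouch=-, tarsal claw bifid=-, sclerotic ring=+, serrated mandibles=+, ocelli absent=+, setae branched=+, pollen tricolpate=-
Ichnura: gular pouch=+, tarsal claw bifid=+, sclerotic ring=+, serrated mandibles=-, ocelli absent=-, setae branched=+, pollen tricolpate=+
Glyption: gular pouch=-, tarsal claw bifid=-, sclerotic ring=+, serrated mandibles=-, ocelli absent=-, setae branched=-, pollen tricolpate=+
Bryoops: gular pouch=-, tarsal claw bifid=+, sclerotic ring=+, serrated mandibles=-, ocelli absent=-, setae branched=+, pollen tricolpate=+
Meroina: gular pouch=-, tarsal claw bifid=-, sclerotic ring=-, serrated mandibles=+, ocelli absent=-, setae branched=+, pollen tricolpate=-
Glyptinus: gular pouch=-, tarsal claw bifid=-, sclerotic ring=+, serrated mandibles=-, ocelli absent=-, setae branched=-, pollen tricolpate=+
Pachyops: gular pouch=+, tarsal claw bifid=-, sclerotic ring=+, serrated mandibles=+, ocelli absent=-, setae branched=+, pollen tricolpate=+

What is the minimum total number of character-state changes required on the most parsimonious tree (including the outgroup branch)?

Character polarity is set by the outgroup: the derived state is whichever differs from the outgroup's state, so for sclerotic ring, serrated mandibles, ocelli absent, setae branched the derived state is '-', and for the remaining characters it is '+'.
gular pouch (state '+') occurs in Ichnura and Pachyops but conflicts with the nesting implied by the other characters — most parsimoniously interpreted as homoplasy.
tarsal claw bifid (derived state '+') is shared by Bryoops and Ichnura — a synapomorphy uniting that clade.
sclerotic ring: derived state '-' in Meroina only — an autapomorphy, so it tells us nothing about relationships among taxa.
serrated mandibles: derived state '-' in Bryoops, Glyptinus, Glyption, and Ichnura only — synapomorphy for {Bryoops, Glyptinus, Glyption, Ichnura}.
ocelli absent (derived state '-') is shared by all ingroup taxa — unites the whole ingroup.
setae branched (derived state '-') is shared by Glyptinus and Glyption — a synapomorphy uniting that clade.
Only Bryoops, Glyptinus, Glyption, Ichnura, and Pachyops show the derived state '+' for pollen tricolpate, supporting them as a clade.
Most parsimonious ingroup topology: ((((Ichnura,Bryoops),(Glyption,Glyptinus)),Pachyops),Meroina).
Changes per character on this tree: gular pouch: 2; tarsal claw bifid: 1; sclerotic ring: 1; serrated mandibles: 1; ocelli absent: 1; setae branched: 1; pollen tricolpate: 1.
Total = 8.

8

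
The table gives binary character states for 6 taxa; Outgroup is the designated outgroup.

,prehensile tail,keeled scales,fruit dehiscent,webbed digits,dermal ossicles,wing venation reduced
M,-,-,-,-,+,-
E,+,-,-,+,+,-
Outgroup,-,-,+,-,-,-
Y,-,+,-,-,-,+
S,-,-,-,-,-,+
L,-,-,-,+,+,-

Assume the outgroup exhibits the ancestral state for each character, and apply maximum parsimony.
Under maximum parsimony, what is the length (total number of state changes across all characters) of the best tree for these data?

6

Character polarity is set by the outgroup: the derived state is whichever differs from the outgroup's state, so for fruit dehiscent the derived state is '-', and for the remaining characters it is '+'.
prehensile tail (derived state '+') is unique to E (autapomorphy; uninformative for grouping).
keeled scales (derived state '+') is unique to Y (autapomorphy; uninformative for grouping).
All ingroup taxa share the derived state '-' for fruit dehiscent; it defines the ingroup but does not resolve relationships within it.
Only E and L show the derived state '+' for webbed digits, supporting them as a clade.
dermal ossicles: derived state '+' in E, L, and M only — synapomorphy for {E, L, M}.
wing venation reduced (derived state '+') is shared by S and Y — a synapomorphy uniting that clade.
Most parsimonious ingroup topology: (((E,L),M),(S,Y)).
Changes per character on this tree: prehensile tail: 1; keeled scales: 1; fruit dehiscent: 1; webbed digits: 1; dermal ossicles: 1; wing venation reduced: 1.
Total = 6.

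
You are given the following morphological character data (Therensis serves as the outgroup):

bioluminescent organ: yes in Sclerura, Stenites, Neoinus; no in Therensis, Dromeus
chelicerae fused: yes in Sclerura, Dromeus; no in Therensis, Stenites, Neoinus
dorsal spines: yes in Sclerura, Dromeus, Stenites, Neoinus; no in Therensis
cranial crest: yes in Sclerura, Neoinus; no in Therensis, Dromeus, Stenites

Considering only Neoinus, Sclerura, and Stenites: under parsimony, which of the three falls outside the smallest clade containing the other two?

The outgroup has state 'no' for every character, so 'yes' is the derived state throughout.
Only Neoinus, Sclerura, and Stenites show the derived state 'yes' for bioluminescent organ, supporting them as a clade.
chelicerae fused (state 'yes') occurs in Dromeus and Sclerura but conflicts with the nesting implied by the other characters — most parsimoniously interpreted as homoplasy.
All ingroup taxa share the derived state 'yes' for dorsal spines; it defines the ingroup but does not resolve relationships within it.
cranial crest: derived state 'yes' in Neoinus and Sclerura only — synapomorphy for {Neoinus, Sclerura}.
Most parsimonious ingroup topology: (((Sclerura,Neoinus),Stenites),Dromeus).
Neoinus and Sclerura share a more recent common ancestor with each other than either does with Stenites, so Stenites is the least closely related of the three.

Stenites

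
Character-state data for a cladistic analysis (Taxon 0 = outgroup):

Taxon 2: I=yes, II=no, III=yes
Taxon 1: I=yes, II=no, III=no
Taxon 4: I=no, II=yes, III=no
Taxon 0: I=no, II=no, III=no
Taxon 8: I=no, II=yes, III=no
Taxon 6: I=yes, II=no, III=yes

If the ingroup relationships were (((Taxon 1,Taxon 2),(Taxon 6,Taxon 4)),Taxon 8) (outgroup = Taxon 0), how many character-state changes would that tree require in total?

6

Map each character onto (((Taxon 1,Taxon 2),(Taxon 6,Taxon 4)),Taxon 8) (rooted by Taxon 0) and count the minimum state changes it requires (Fitch parsimony):
I: 2; II: 2; III: 2.
Total tree length = 6.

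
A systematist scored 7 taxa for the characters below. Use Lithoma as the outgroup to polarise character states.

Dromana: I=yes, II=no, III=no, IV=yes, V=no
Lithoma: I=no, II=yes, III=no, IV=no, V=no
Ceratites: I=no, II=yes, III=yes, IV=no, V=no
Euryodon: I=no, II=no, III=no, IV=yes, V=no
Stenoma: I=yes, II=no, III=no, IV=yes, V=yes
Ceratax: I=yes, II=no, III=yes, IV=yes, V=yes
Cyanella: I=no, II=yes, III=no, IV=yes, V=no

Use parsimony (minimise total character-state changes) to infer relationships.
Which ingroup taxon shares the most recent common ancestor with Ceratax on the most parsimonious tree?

Character polarity is set by the outgroup: the derived state is whichever differs from the outgroup's state, so for II the derived state is 'no', and for the remaining characters it is 'yes'.
I: derived state 'yes' in Ceratax, Dromana, and Stenoma only — synapomorphy for {Ceratax, Dromana, Stenoma}.
II: derived state 'no' in Ceratax, Dromana, Euryodon, and Stenoma only — synapomorphy for {Ceratax, Dromana, Euryodon, Stenoma}.
III groups Ceratax and Ceratites, which is incompatible with the clades supported by the remaining characters; treating it as convergent (homoplasy) costs fewer steps than any alternative tree.
Only Ceratax, Cyanella, Dromana, Euryodon, and Stenoma show the derived state 'yes' for IV, supporting them as a clade.
V: derived state 'yes' in Ceratax and Stenoma only — synapomorphy for {Ceratax, Stenoma}.
Most parsimonious ingroup topology: (((((Ceratax,Stenoma),Dromana),Euryodon),Cyanella),Ceratites).
Ceratax and Stenoma form a cherry on this tree, so they are sister taxa.

Stenoma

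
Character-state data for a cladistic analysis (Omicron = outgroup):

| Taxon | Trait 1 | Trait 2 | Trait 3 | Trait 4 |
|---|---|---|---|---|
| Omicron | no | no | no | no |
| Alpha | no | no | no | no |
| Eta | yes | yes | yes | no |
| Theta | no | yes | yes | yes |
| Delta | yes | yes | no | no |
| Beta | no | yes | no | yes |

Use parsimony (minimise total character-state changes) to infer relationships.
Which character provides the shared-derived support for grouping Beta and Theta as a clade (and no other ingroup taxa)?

The outgroup has state 'no' for every character, so 'yes' is the derived state throughout.
Only Delta and Eta show the derived state 'yes' for Trait 1, supporting them as a clade.
Trait 2: derived state 'yes' in Beta, Delta, Eta, and Theta only — synapomorphy for {Beta, Delta, Eta, Theta}.
Trait 3 (state 'yes') occurs in Eta and Theta but conflicts with the nesting implied by the other characters — most parsimoniously interpreted as homoplasy.
Trait 4: derived state 'yes' in Beta and Theta only — synapomorphy for {Beta, Theta}.
Most parsimonious ingroup topology: (Alpha,((Eta,Delta),(Theta,Beta))).
The clade {Beta, Theta} is supported by Trait 4: its derived state 'yes' occurs in exactly those taxa and in no other taxon (including the outgroup).

Trait 4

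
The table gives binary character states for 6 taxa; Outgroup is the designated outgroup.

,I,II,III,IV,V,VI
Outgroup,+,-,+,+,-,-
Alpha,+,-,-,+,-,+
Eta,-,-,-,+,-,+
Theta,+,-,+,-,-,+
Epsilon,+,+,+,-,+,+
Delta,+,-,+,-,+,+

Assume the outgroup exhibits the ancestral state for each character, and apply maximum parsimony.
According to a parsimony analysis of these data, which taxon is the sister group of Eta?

Character polarity is set by the outgroup: the derived state is whichever differs from the outgroup's state, so for I, III, IV the derived state is '-', and for the remaining characters it is '+'.
I (derived state '-') is unique to Eta (autapomorphy; uninformative for grouping).
II: derived state '+' in Epsilon only — an autapomorphy, so it tells us nothing about relationships among taxa.
Only Alpha and Eta show the derived state '-' for III, supporting them as a clade.
Only Delta, Epsilon, and Theta show the derived state '-' for IV, supporting them as a clade.
V: derived state '+' in Delta and Epsilon only — synapomorphy for {Delta, Epsilon}.
VI (derived state '+') is shared by all ingroup taxa — unites the whole ingroup.
Most parsimonious ingroup topology: ((Alpha,Eta),(Theta,(Epsilon,Delta))).
Eta and Alpha form a cherry on this tree, so they are sister taxa.

Alpha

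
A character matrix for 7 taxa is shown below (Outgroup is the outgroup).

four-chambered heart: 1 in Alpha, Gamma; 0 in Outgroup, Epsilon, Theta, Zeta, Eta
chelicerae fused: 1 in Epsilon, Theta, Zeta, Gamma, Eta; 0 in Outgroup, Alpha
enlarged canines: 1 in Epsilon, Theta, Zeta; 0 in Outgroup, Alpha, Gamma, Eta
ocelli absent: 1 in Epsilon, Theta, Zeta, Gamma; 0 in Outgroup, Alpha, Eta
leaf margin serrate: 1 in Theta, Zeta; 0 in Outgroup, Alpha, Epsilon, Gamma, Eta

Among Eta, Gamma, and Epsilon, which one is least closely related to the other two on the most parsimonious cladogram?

Eta

The outgroup has state '0' for every character, so '1' is the derived state throughout.
four-chambered heart (state '1') occurs in Alpha and Gamma but conflicts with the nesting implied by the other characters — most parsimoniously interpreted as homoplasy.
Only Epsilon, Eta, Gamma, Theta, and Zeta show the derived state '1' for chelicerae fused, supporting them as a clade.
Only Epsilon, Theta, and Zeta show the derived state '1' for enlarged canines, supporting them as a clade.
ocelli absent (derived state '1') is shared by Epsilon, Gamma, Theta, and Zeta — a synapomorphy uniting that clade.
Only Theta and Zeta show the derived state '1' for leaf margin serrate, supporting them as a clade.
Most parsimonious ingroup topology: (Alpha,(((Epsilon,(Theta,Zeta)),Gamma),Eta)).
Gamma and Epsilon share a more recent common ancestor with each other than either does with Eta, so Eta is the least closely related of the three.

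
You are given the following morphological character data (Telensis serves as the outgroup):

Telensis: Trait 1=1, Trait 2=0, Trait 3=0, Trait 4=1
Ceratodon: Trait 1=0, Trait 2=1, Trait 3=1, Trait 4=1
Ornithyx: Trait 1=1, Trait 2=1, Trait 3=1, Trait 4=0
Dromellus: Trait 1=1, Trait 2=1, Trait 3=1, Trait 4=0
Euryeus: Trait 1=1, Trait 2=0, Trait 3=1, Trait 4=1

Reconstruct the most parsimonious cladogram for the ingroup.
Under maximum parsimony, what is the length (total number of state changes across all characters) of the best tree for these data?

4

Character polarity is set by the outgroup: the derived state is whichever differs from the outgroup's state, so for Trait 1, Trait 4 the derived state is '0', and for the remaining characters it is '1'.
Trait 1: derived state '0' in Ceratodon only — an autapomorphy, so it tells us nothing about relationships among taxa.
Only Ceratodon, Dromellus, and Ornithyx show the derived state '1' for Trait 2, supporting them as a clade.
Trait 3 (derived state '1') is shared by all ingroup taxa — unites the whole ingroup.
Trait 4: derived state '0' in Dromellus and Ornithyx only — synapomorphy for {Dromellus, Ornithyx}.
Most parsimonious ingroup topology: ((Ceratodon,(Ornithyx,Dromellus)),Euryeus).
Changes per character on this tree: Trait 1: 1; Trait 2: 1; Trait 3: 1; Trait 4: 1.
Total = 4.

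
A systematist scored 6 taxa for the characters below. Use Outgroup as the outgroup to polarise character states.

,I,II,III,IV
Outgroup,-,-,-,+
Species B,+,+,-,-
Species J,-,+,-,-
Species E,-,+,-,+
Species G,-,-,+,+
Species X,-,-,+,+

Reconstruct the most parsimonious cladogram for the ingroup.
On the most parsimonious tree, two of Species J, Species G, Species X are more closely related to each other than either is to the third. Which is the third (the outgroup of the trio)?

Character polarity is set by the outgroup: the derived state is whichever differs from the outgroup's state, so for IV the derived state is '-', and for the remaining characters it is '+'.
I (derived state '+') is unique to Species B (autapomorphy; uninformative for grouping).
Only Species B, Species E, and Species J show the derived state '+' for II, supporting them as a clade.
III (derived state '+') is shared by Species G and Species X — a synapomorphy uniting that clade.
IV: derived state '-' in Species B and Species J only — synapomorphy for {Species B, Species J}.
Most parsimonious ingroup topology: (((Species B,Species J),Species E),(Species G,Species X)).
Species G and Species X share a more recent common ancestor with each other than either does with Species J, so Species J is the least closely related of the three.

Species J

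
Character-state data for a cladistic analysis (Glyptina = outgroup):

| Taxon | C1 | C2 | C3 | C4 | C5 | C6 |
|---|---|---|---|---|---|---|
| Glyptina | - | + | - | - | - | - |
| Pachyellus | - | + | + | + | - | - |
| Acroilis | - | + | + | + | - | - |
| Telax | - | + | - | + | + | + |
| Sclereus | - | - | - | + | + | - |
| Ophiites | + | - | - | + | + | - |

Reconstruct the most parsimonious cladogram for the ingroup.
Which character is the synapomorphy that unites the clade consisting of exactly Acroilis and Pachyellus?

C3

Character polarity is set by the outgroup: the derived state is whichever differs from the outgroup's state, so for C2 the derived state is '-', and for the remaining characters it is '+'.
C1: derived state '+' in Ophiites only — an autapomorphy, so it tells us nothing about relationships among taxa.
C2 (derived state '-') is shared by Ophiites and Sclereus — a synapomorphy uniting that clade.
Only Acroilis and Pachyellus show the derived state '+' for C3, supporting them as a clade.
All ingroup taxa share the derived state '+' for C4; it defines the ingroup but does not resolve relationships within it.
C5 (derived state '+') is shared by Ophiites, Sclereus, and Telax — a synapomorphy uniting that clade.
C6 (derived state '+') is unique to Telax (autapomorphy; uninformative for grouping).
Most parsimonious ingroup topology: ((Pachyellus,Acroilis),(Telax,(Sclereus,Ophiites))).
The clade {Acroilis, Pachyellus} is supported by C3: its derived state '+' occurs in exactly those taxa and in no other taxon (including the outgroup).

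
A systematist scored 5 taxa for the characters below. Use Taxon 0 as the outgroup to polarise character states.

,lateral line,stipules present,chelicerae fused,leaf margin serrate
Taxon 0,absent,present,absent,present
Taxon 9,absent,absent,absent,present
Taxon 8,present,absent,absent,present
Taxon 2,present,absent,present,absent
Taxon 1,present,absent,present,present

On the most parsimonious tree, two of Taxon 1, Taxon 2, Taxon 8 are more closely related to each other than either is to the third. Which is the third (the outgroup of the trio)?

Taxon 8

Character polarity is set by the outgroup: the derived state is whichever differs from the outgroup's state, so for stipules present, leaf margin serrate the derived state is 'absent', and for the remaining characters it is 'present'.
lateral line (derived state 'present') is shared by Taxon 1, Taxon 2, and Taxon 8 — a synapomorphy uniting that clade.
All ingroup taxa share the derived state 'absent' for stipules present; it defines the ingroup but does not resolve relationships within it.
chelicerae fused: derived state 'present' in Taxon 1 and Taxon 2 only — synapomorphy for {Taxon 1, Taxon 2}.
leaf margin serrate: derived state 'absent' in Taxon 2 only — an autapomorphy, so it tells us nothing about relationships among taxa.
Most parsimonious ingroup topology: (((Taxon 1,Taxon 2),Taxon 8),Taxon 9).
Taxon 2 and Taxon 1 share a more recent common ancestor with each other than either does with Taxon 8, so Taxon 8 is the least closely related of the three.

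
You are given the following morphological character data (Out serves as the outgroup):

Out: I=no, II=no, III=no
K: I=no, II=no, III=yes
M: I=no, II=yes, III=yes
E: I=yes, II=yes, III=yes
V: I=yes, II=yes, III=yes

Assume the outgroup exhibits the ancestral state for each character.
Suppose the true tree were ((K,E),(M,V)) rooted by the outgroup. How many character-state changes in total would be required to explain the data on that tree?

5

Map each character onto ((K,E),(M,V)) (rooted by Out) and count the minimum state changes it requires (Fitch parsimony):
I: 2; II: 2; III: 1.
Total tree length = 5.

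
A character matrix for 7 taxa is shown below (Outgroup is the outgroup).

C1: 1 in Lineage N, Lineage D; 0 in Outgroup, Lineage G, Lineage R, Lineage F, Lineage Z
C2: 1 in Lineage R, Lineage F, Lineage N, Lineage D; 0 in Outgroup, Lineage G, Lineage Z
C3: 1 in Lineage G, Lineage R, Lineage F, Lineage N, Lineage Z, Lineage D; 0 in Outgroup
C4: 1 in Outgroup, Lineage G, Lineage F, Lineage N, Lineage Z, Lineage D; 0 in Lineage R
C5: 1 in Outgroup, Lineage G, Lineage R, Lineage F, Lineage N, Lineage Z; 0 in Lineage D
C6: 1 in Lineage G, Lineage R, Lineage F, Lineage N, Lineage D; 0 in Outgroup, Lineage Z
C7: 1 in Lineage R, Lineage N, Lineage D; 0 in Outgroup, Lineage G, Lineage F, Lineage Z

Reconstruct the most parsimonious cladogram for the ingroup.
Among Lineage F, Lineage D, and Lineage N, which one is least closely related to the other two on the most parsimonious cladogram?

Lineage F

Character polarity is set by the outgroup: the derived state is whichever differs from the outgroup's state, so for C4, C5 the derived state is '0', and for the remaining characters it is '1'.
C1: derived state '1' in Lineage D and Lineage N only — synapomorphy for {Lineage D, Lineage N}.
Only Lineage D, Lineage F, Lineage N, and Lineage R show the derived state '1' for C2, supporting them as a clade.
C3 (derived state '1') is shared by all ingroup taxa — unites the whole ingroup.
C4: derived state '0' in Lineage R only — an autapomorphy, so it tells us nothing about relationships among taxa.
C5: derived state '0' in Lineage D only — an autapomorphy, so it tells us nothing about relationships among taxa.
C6: derived state '1' in Lineage D, Lineage F, Lineage G, Lineage N, and Lineage R only — synapomorphy for {Lineage D, Lineage F, Lineage G, Lineage N, Lineage R}.
Only Lineage D, Lineage N, and Lineage R show the derived state '1' for C7, supporting them as a clade.
Most parsimonious ingroup topology: ((Lineage G,((Lineage R,(Lineage N,Lineage D)),Lineage F)),Lineage Z).
Lineage D and Lineage N share a more recent common ancestor with each other than either does with Lineage F, so Lineage F is the least closely related of the three.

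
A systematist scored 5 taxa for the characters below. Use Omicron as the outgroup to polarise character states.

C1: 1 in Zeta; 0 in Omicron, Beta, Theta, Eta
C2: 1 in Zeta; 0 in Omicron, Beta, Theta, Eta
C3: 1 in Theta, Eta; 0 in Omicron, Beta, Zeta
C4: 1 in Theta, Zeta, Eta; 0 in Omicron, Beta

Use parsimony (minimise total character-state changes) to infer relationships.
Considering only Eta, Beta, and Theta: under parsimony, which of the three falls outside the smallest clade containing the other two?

Beta

The outgroup has state '0' for every character, so '1' is the derived state throughout.
C1: derived state '1' in Zeta only — an autapomorphy, so it tells us nothing about relationships among taxa.
C2: derived state '1' in Zeta only — an autapomorphy, so it tells us nothing about relationships among taxa.
C3: derived state '1' in Eta and Theta only — synapomorphy for {Eta, Theta}.
C4 (derived state '1') is shared by Eta, Theta, and Zeta — a synapomorphy uniting that clade.
Most parsimonious ingroup topology: (Beta,((Theta,Eta),Zeta)).
Eta and Theta share a more recent common ancestor with each other than either does with Beta, so Beta is the least closely related of the three.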